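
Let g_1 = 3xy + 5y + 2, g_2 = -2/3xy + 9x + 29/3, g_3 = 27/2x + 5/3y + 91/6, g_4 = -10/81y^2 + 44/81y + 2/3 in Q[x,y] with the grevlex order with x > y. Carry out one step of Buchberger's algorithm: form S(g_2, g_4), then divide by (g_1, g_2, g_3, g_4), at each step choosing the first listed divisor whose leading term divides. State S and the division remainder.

lcm(LM(g_2), LM(g_4)) = xy^2.
S = (lcm/LT(g_2))·g_2 − (lcm/LT(g_4))·g_4 = -91/10xy + 27/5x - 29/2y.
Reduce S modulo (g_1, g_2, g_3, g_4) in that order:
  leading term xy: subtract (-91/30)·g_1 from -91/10xy + 27/5x - 29/2y → 27/5x + 2/3y + 91/15
  leading term x: subtract (2/5)·g_3 from 27/5x + 2/3y + 91/15 → 0
The remainder is 0, so this S-polynomial contributes no new basis element.
An S-polynomial is built so that the two leading terms cancel; whether anything survives reduction is exactly the Gröbner-basis criterion.

S(g_2, g_4) = -91/10xy + 27/5x - 29/2y; remainder on division = 0.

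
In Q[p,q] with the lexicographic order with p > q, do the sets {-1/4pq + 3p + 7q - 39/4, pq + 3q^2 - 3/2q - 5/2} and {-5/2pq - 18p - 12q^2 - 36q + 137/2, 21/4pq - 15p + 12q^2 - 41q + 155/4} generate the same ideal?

Yes, the ideals are equal.

Two ideals are equal iff their reduced Gröbner bases coincide (the reduced basis is unique for a fixed ordering).
Buchberger on the first generating set:
f_1 = -1/4pq + 3p + 7q - 39/4, LT = pq.
f_2 = pq + 3q^2 - 3/2q - 5/2, LT = pq.

S(f_1,f_2): lcm = pq. S = -12p - 3q^2 - 53/2q + 83/2.
  reduce S modulo (f_1, f_2):
  remainder -12p - 3q^2 - 53/2q + 83/2 ≠ 0; add g_3 = -12p - 3q^2 - 53/2q + 83/2 to the basis.

S(f_1,g_3): lcm = pq. S = -12p - 1/4q^3 - 53/24q^2 - 589/24q + 39.
  reduce S modulo (f_1, f_2, g_3):
  remainder -1/4q^3 + 19/24q^2 + 47/24q - 5/2 ≠ 0; add g_4 = -1/4q^3 + 19/24q^2 + 47/24q - 5/2 to the basis.

The other S-polynomials (S(f_2,g_3), S(f_1,g_4), S(f_2,g_4), S(g_3,g_4)) all reduce to 0 modulo the current basis, so we have a Gröbner basis.
Inter-reduce: drop elements whose leading term is divisible by another's, tail-reduce, and make monic.
Reduced Gröbner basis: {p + 1/4q^2 + 53/24q - 83/24, q^3 - 19/6q^2 - 47/6q + 10}.

Buchberger on the second generating set:
h_1 = -5/2pq - 18p - 12q^2 - 36q + 137/2, LT = pq.
h_2 = 21/4pq - 15p + 12q^2 - 41q + 155/4, LT = pq.

S(h_1,h_2): lcm = pq. S = 352/35p + 88/35q^2 + 2332/105q - 3652/105.
  reduce S modulo (h_1, h_2):
  remainder 352/35p + 88/35q^2 + 2332/105q - 3652/105 ≠ 0; add k_3 = 352/35p + 88/35q^2 + 2332/105q - 3652/105 to the basis.

S(h_1,k_3): lcm = pq. S = 36/5p - 1/4q^3 + 311/120q^2 + 2143/120q - 137/5.
  reduce S modulo (h_1, h_2, k_3):
  remainder -1/4q^3 + 19/24q^2 + 47/24q - 5/2 ≠ 0; add k_4 = -1/4q^3 + 19/24q^2 + 47/24q - 5/2 to the basis.

The other S-polynomials (S(h_2,k_3), S(h_1,k_4), S(h_2,k_4), S(k_3,k_4)) all reduce to 0 modulo the current basis, so we have a Gröbner basis.
Inter-reduce: drop elements whose leading term is divisible by another's, tail-reduce, and make monic.
Reduced Gröbner basis: {p + 1/4q^2 + 53/24q - 83/24, q^3 - 19/6q^2 - 47/6q + 10}.

These coincide, so the ideals are equal.
The same test decides containment: I ⊆ J iff every generator of I reduces to 0 modulo a Gröbner basis of J.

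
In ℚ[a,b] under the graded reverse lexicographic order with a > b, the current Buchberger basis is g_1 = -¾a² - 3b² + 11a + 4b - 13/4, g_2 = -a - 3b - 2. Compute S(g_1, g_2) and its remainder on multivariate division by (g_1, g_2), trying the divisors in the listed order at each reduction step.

S(g_1, g_2) = -3ab + 4b² - 50/3a - 16/3b + 13/3; remainder on division = 13b² + 152/3b + 113/3.

lcm(LM(g_1), LM(g_2)) = a².
S = (lcm/LT(g_1))·g_1 − (lcm/LT(g_2))·g_2 = -3ab + 4b² - 50/3a - 16/3b + 13/3.
Reduce S modulo (g_1, g_2) in that order:
  leading term ab: subtract (3b)·g_2 from -3ab + 4b² - 50/3a - 16/3b + 13/3 → 13b² - 50/3a + ⅔b + 13/3
  leading term b²: no divisor's leading term divides it; move 13b² to the remainder.
  leading term a: subtract (50/3)·g_2 from -50/3a + ⅔b + 13/3 → 152/3b + 113/3
  leading term b: no divisor's leading term divides it; move 152/3b to the remainder.
  leading term 1: no divisor's leading term divides it; move 113/3 to the remainder.
The remainder 13b² + 152/3b + 113/3 is nonzero, so it would be added as the next basis element.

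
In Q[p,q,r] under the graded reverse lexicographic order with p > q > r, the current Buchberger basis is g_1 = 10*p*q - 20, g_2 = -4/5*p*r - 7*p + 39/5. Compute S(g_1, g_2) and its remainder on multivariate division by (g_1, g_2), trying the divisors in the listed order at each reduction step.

S(g_1, g_2) = -35/4*p*q + 39/4*q - 2*r; remainder on division = 39/4*q - 2*r - 35/2.

lcm(LM(g_1), LM(g_2)) = p*q*r.
S = (lcm/LT(g_1))·g_1 − (lcm/LT(g_2))·g_2 = -35/4*p*q + 39/4*q - 2*r.
Reduce S modulo (g_1, g_2) in that order:
  leading term p*q: subtract (-7/8)·g_1 from -35/4*p*q + 39/4*q - 2*r → 39/4*q - 2*r - 35/2
  leading term q: no divisor's leading term divides it; move 39/4*q to the remainder.
  leading term r: no divisor's leading term divides it; move -2*r to the remainder.
  leading term 1: no divisor's leading term divides it; move -35/2 to the remainder.
The remainder 39/4*q - 2*r - 35/2 is nonzero, so it would be added as the next basis element.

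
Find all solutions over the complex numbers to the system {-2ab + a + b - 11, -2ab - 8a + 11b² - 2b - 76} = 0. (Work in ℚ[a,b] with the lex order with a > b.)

Compute a lex Gröbner basis by Buchberger's algorithm.
f_1 = -2ab + a + b - 11, LT = ab.
f_2 = -2ab - 8a + 11b² - 2b - 76, LT = ab.

S(f_1,f_2): lcm = ab. S = -9/2a + 11/2b² - 3/2b - 65/2.
  leading term a: no divisor's leading term divides it; move -9/2a to the remainder.
  leading term b²: no divisor's leading term divides it; move 11/2b² to the remainder.
  leading term b: no divisor's leading term divides it; move -3/2b to the remainder.
  leading term 1: no divisor's leading term divides it; move -65/2 to the remainder.
  remainder -9/2a + 11/2b² - 3/2b - 65/2 ≠ 0; add h_3 = -9/2a + 11/2b² - 3/2b - 65/2 to the basis.

S(f_1,h_3): lcm = ab. S = -½a + 11/9b³ - ⅓b² - 139/18b + 11/2.
  leading term a: subtract (1/9)·h_3 from -½a + 11/9b³ - ⅓b² - 139/18b + 11/2 → 11/9b³ - 17/18b² - 68/9b + 82/9
  leading term b³: no divisor's leading term divides it; move 11/9b³ to the remainder.
  leading term b²: no divisor's leading term divides it; move -17/18b² to the remainder.
  leading term b: no divisor's leading term divides it; move -68/9b to the remainder.
  leading term 1: no divisor's leading term divides it; move 82/9 to the remainder.
  remainder 11/9b³ - 17/18b² - 68/9b + 82/9 ≠ 0; add h_4 = 11/9b³ - 17/18b² - 68/9b + 82/9 to the basis.

The other S-polynomials (S(f_2,h_3), S(f_1,h_4), S(f_2,h_4), S(h_3,h_4)) all reduce to 0 modulo the current basis, so we have a Gröbner basis.
Inter-reduce: drop elements whose leading term is divisible by another's, tail-reduce, and make monic.
Reduced Gröbner basis: {a - 11/9b² + ⅓b + 65/9, b³ - 17/22b² - 68/11b + 82/11}.

A lex Gröbner basis eliminates variables successively. Here b³ - 17/22b² - 68/11b + 82/11 depends only on b, with roots {2, -27/44 + sqrt(7945)/44, -sqrt(7945)/44 - 27/44}; lifting each root through the earlier basis elements recovers the full solutions.
  b = 2: the earlier basis element becomes a + 3 = 0, giving a = -3 — point (-3, 2).
  b = -27/44 + sqrt(7945)/44: the earlier basis element becomes a + 37/24 + sqrt(7945)/24 = 0, giving a = -sqrt(7945)/24 - 37/24 — point (-sqrt(7945)/24 - 37/24, -27/44 + sqrt(7945)/44).
  b = -sqrt(7945)/44 - 27/44: the earlier basis element becomes a - sqrt(7945)/24 + 37/24 = 0, giving a = -37/24 + sqrt(7945)/24 — point (-37/24 + sqrt(7945)/24, -sqrt(7945)/44 - 27/44).
A lex Gröbner basis triangularizes the system, enabling back-substitution.

{(-3, 2), (-sqrt(7945)/24 - 37/24, -27/44 + sqrt(7945)/44), (-37/24 + sqrt(7945)/24, -sqrt(7945)/44 - 27/44)}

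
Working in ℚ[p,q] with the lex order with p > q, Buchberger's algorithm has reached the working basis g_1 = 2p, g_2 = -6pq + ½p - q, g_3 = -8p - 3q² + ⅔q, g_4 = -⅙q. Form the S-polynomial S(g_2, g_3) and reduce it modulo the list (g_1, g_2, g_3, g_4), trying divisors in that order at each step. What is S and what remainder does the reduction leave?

lcm(LM(g_2), LM(g_3)) = pq.
S = (lcm/LT(g_2))·g_2 − (lcm/LT(g_3))·g_3 = -1/12p - ⅜q³ + 1/12q² + ⅙q.
Reduce S modulo (g_1, g_2, g_3, g_4) in that order:
  leading term p: subtract (-1/24)·g_1 from -1/12p - ⅜q³ + 1/12q² + ⅙q → -⅜q³ + 1/12q² + ⅙q
  leading term q³: subtract (9/4q²)·g_4 from -⅜q³ + 1/12q² + ⅙q → 1/12q² + ⅙q
  leading term q²: subtract (-½q)·g_4 from 1/12q² + ⅙q → ⅙q
  leading term q: subtract (-1)·g_4 from ⅙q → 0
The remainder is 0, so this S-polynomial contributes no new basis element.

S(g_2, g_3) = -1/12p - ⅜q³ + 1/12q² + ⅙q; remainder on division = 0.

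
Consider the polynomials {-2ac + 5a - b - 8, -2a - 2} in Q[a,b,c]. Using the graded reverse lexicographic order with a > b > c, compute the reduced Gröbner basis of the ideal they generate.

This is the nonlinear analogue of row-reducing a linear system.

f_1 = -2ac + 5a - b - 8, LT = ac.
f_2 = -2a - 2, LT = a.

S(f_1,f_2): lcm = ac. S = -5/2a + 1/2b - c + 4.
  leading term a: subtract (5/4)·f_2 from -5/2a + 1/2b - c + 4 → 1/2b - c + 13/2
  leading term b: no divisor's leading term divides it; move 1/2b to the remainder.
  leading term c: no divisor's leading term divides it; move -c to the remainder.
  leading term 1: no divisor's leading term divides it; move 13/2 to the remainder.
  remainder 1/2b - c + 13/2 ≠ 0; add g_3 = 1/2b - c + 13/2 to the basis.

The other S-polynomials (S(f_1,g_3), S(f_2,g_3)) all reduce to 0 modulo the current basis, so we have a Gröbner basis.
Inter-reduce: drop elements whose leading term is divisible by another's, tail-reduce, and make monic.

G = {a + 1, b - 2c + 13}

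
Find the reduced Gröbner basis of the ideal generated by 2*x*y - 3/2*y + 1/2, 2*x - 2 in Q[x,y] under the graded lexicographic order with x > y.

G = {x - 1, y + 1}

This is the nonlinear analogue of row-reducing a linear system.

f_1 = 2*x*y - 3/2*y + 1/2, LT = x*y.
f_2 = 2*x - 2, LT = x.

S(f_1,f_2): lcm = x*y. S = 1/4*y + 1/4.
  reduce S modulo (f_1, f_2):
  remainder 1/4*y + 1/4 ≠ 0; add g_3 = 1/4*y + 1/4 to the basis.

The other S-polynomials (S(f_1,g_3), S(f_2,g_3)) all reduce to 0 modulo the current basis, so we have a Gröbner basis.
Inter-reduce: drop elements whose leading term is divisible by another's, tail-reduce, and make monic.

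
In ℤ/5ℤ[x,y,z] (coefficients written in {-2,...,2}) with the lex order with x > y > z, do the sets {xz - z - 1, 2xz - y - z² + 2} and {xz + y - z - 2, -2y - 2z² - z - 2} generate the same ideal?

Since reduced Gröbner bases are canonical representatives of ideals under a given ordering, it suffices to compute and compare them.
Buchberger on the first generating set:
f_1 = xz - z - 1, LT = xz.
f_2 = 2xz - y - z² + 2, LT = xz.

S(f_1,f_2): lcm = xz. S = -2y - 2z² - z - 2.
  leading term y: no divisor's leading term divides it; move -2y to the remainder.
  leading term z²: no divisor's leading term divides it; move -2z² to the remainder.
  leading term z: no divisor's leading term divides it; move -z to the remainder.
  leading term 1: no divisor's leading term divides it; move -2 to the remainder.
  remainder -2y - 2z² - z - 2 ≠ 0; add g_3 = -2y - 2z² - z - 2 to the basis.

S(f_1,g_3): leading monomials are coprime, so the S-polynomial reduces to 0 (Buchberger's first criterion).
S(f_2,g_3): leading monomials are coprime, so the S-polynomial reduces to 0 (Buchberger's first criterion).
Every S-polynomial of the final basis reduces to 0, so we have a Gröbner basis.
Inter-reduce: drop elements whose leading term is divisible by another's, tail-reduce, and make monic.
Reduced Gröbner basis: {xz - z - 1, y + z² - 2z + 1}.

Buchberger on the second generating set:
h_1 = xz + y - z - 2, LT = xz.
h_2 = -2y - 2z² - z - 2, LT = y.

S(h_1,h_2): leading monomials are coprime, so the S-polynomial reduces to 0 (Buchberger's first criterion).
Every S-polynomial of the final basis reduces to 0, so we have a Gröbner basis.
Inter-reduce: drop elements whose leading term is divisible by another's, tail-reduce, and make monic.
Reduced Gröbner basis: {xz - z² + z + 2, y + z² - 2z + 1}.

These differ, so the ideals are not equal.

No, the ideals differ.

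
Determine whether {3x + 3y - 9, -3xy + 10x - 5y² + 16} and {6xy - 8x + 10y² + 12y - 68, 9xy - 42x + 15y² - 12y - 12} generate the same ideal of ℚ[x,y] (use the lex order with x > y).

Two ideals are equal iff their reduced Gröbner bases coincide (the reduced basis is unique for a fixed ordering).
Buchberger on the first generating set:
f_1 = 3x + 3y - 9, LT = x.
f_2 = -3xy + 10x - 5y² + 16, LT = xy.

S(f_1,f_2): lcm = xy. S = 10/3x - ⅔y² - 3y + 16/3.
  leading term x: subtract (10/9)·f_1 from 10/3x - ⅔y² - 3y + 16/3 → -⅔y² - 19/3y + 46/3
  leading term y²: no divisor's leading term divides it; move -⅔y² to the remainder.
  leading term y: no divisor's leading term divides it; move -19/3y to the remainder.
  leading term 1: no divisor's leading term divides it; move 46/3 to the remainder.
  remainder -⅔y² - 19/3y + 46/3 ≠ 0; add g_3 = -⅔y² - 19/3y + 46/3 to the basis.

S(f_1,g_3): leading monomials are coprime, so the S-polynomial reduces to 0 (Buchberger's first criterion).
S(f_2,g_3): lcm = xy². S = -77/6xy + 23x + 5/3y³ - 16/3y.
  leading term xy: subtract (-77/18y)·f_1 from -77/6xy + 23x + 5/3y³ - 16/3y → 23x + 5/3y³ + 77/6y² - 263/6y
  leading term x: subtract (23/3)·f_1 from 23x + 5/3y³ + 77/6y² - 263/6y → 5/3y³ + 77/6y² - 401/6y + 69
  leading term y³: subtract (-5/2y)·g_3 from 5/3y³ + 77/6y² - 401/6y + 69 → -3y² - 57/2y + 69
  leading term y²: subtract (9/2)·g_3 from -3y² - 57/2y + 69 → 0
  remainder 0.

Every S-polynomial of the final basis reduces to 0, so we have a Gröbner basis.
Inter-reduce: drop elements whose leading term is divisible by another's, tail-reduce, and make monic.
Reduced Gröbner basis: {x + y - 3, y² + 19/2y - 23}.

Buchberger on the second generating set:
h_1 = 6xy - 8x + 10y² + 12y - 68, LT = xy.
h_2 = 9xy - 42x + 15y² - 12y - 12, LT = xy.

S(h_1,h_2): lcm = xy. S = 10/3x + 10/3y - 10.
  leading term x: no divisor's leading term divides it; move 10/3x to the remainder.
  leading term y: no divisor's leading term divides it; move 10/3y to the remainder.
  leading term 1: no divisor's leading term divides it; move -10 to the remainder.
  remainder 10/3x + 10/3y - 10 ≠ 0; add k_3 = 10/3x + 10/3y - 10 to the basis.

S(h_1,k_3): lcm = xy. S = -4/3x + ⅔y² + 5y - 34/3.
  leading term x: subtract (-⅖)·k_3 from -4/3x + ⅔y² + 5y - 34/3 → ⅔y² + 19/3y - 46/3
  leading term y²: no divisor's leading term divides it; move ⅔y² to the remainder.
  leading term y: no divisor's leading term divides it; move 19/3y to the remainder.
  leading term 1: no divisor's leading term divides it; move -46/3 to the remainder.
  remainder ⅔y² + 19/3y - 46/3 ≠ 0; add k_4 = ⅔y² + 19/3y - 46/3 to the basis.

S(h_2,k_3): lcm = xy. S = -14/3x + ⅔y² + 5/3y - 4/3.
  leading term x: subtract (-7/5)·k_3 from -14/3x + ⅔y² + 5/3y - 4/3 → ⅔y² + 19/3y - 46/3
  leading term y²: subtract (1)·k_4 from ⅔y² + 19/3y - 46/3 → 0
  remainder 0.

S(h_1,k_4): lcm = xy². S = -65/6xy + 23x + 5/3y³ + 2y² - 34/3y.
  leading term xy: subtract (-65/36)·h_1 from -65/6xy + 23x + 5/3y³ + 2y² - 34/3y → 77/9x + 5/3y³ + 361/18y² + 31/3y - 1105/9
  leading term x: subtract (77/30)·k_3 from 77/9x + 5/3y³ + 361/18y² + 31/3y - 1105/9 → 5/3y³ + 361/18y² + 16/9y - 874/9
  leading term y³: subtract (5/2y)·k_4 from 5/3y³ + 361/18y² + 16/9y - 874/9 → 38/9y² + 361/9y - 874/9
  leading term y²: subtract (19/3)·k_4 from 38/9y² + 361/9y - 874/9 → 0
  remainder 0.

S(h_2,k_4): lcm = xy². S = -85/6xy + 23x + 5/3y³ - 4/3y² - 4/3y.
  leading term xy: subtract (-85/36)·h_1 from -85/6xy + 23x + 5/3y³ - 4/3y² - 4/3y → 37/9x + 5/3y³ + 401/18y² + 27y - 1445/9
  leading term x: subtract (37/30)·k_3 from 37/9x + 5/3y³ + 401/18y² + 27y - 1445/9 → 5/3y³ + 401/18y² + 206/9y - 1334/9
  leading term y³: subtract (5/2y)·k_4 from 5/3y³ + 401/18y² + 206/9y - 1334/9 → 58/9y² + 551/9y - 1334/9
  leading term y²: subtract (29/3)·k_4 from 58/9y² + 551/9y - 1334/9 → 0
  remainder 0.

S(k_3,k_4): leading monomials are coprime, so the S-polynomial reduces to 0 (Buchberger's first criterion).
Every S-polynomial of the final basis reduces to 0, so we have a Gröbner basis.
Inter-reduce: drop elements whose leading term is divisible by another's, tail-reduce, and make monic.
Reduced Gröbner basis: {x + y - 3, y² + 19/2y - 23}.

These coincide, so the ideals are equal.
The choice of monomial ordering does not affect the verdict — as long as both bases are computed under the same ordering, their equality decides ideal equality.

Yes, the ideals are equal.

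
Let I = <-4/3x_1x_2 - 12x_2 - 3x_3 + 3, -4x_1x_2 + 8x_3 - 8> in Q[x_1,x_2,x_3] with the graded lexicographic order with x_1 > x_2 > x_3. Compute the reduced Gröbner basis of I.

f_1 = -4/3x_1x_2 - 12x_2 - 3x_3 + 3, LT = x_1x_2.
f_2 = -4x_1x_2 + 8x_3 - 8, LT = x_1x_2.

S(f_1,f_2): lcm = x_1x_2. S = 9x_2 + 17/4x_3 - 17/4.
  leading term x_2: no divisor's leading term divides it; move 9x_2 to the remainder.
  leading term x_3: no divisor's leading term divides it; move 17/4x_3 to the remainder.
  leading term 1: no divisor's leading term divides it; move -17/4 to the remainder.
  remainder 9x_2 + 17/4x_3 - 17/4 ≠ 0; add g_3 = 9x_2 + 17/4x_3 - 17/4 to the basis.

S(f_1,g_3): lcm = x_1x_2. S = -17/36x_1x_3 + 17/36x_1 + 9x_2 + 9/4x_3 - 9/4.
  leading term x_1x_3: no divisor's leading term divides it; move -17/36x_1x_3 to the remainder.
  leading term x_1: no divisor's leading term divides it; move 17/36x_1 to the remainder.
  leading term x_2: subtract (1)·g_3 from 9x_2 + 9/4x_3 - 9/4 → -2x_3 + 2
  leading term x_3: no divisor's leading term divides it; move -2x_3 to the remainder.
  leading term 1: no divisor's leading term divides it; move 2 to the remainder.
  remainder -17/36x_1x_3 + 17/36x_1 - 2x_3 + 2 ≠ 0; add g_4 = -17/36x_1x_3 + 17/36x_1 - 2x_3 + 2 to the basis.

S(f_2,g_3): lcm = x_1x_2. S = -17/36x_1x_3 + 17/36x_1 - 2x_3 + 2.
  leading term x_1x_3: subtract (1)·g_4 from -17/36x_1x_3 + 17/36x_1 - 2x_3 + 2 → 0
  remainder 0.

S(f_1,g_4): lcm = x_1x_2x_3. S = x_1x_2 + 81/17x_2x_3 + 9/4x_3^2 + 72/17x_2 - 9/4x_3.
  leading term x_1x_2: subtract (-3/4)·f_1 from x_1x_2 + 81/17x_2x_3 + 9/4x_3^2 + 72/17x_2 - 9/4x_3 → 81/17x_2x_3 + 9/4x_3^2 - 81/17x_2 - 9/2x_3 + 9/4
  leading term x_2x_3: subtract (9/17x_3)·g_3 from 81/17x_2x_3 + 9/4x_3^2 - 81/17x_2 - 9/2x_3 + 9/4 → -81/17x_2 - 9/4x_3 + 9/4
  leading term x_2: subtract (-9/17)·g_3 from -81/17x_2 - 9/4x_3 + 9/4 → 0
  remainder 0.

S(f_2,g_4): lcm = x_1x_2x_3. S = x_1x_2 - 72/17x_2x_3 - 2x_3^2 + 72/17x_2 + 2x_3.
  leading term x_1x_2: subtract (-3/4)·f_1 from x_1x_2 - 72/17x_2x_3 - 2x_3^2 + 72/17x_2 + 2x_3 → -72/17x_2x_3 - 2x_3^2 - 81/17x_2 - 1/4x_3 + 9/4
  leading term x_2x_3: subtract (-8/17x_3)·g_3 from -72/17x_2x_3 - 2x_3^2 - 81/17x_2 - 1/4x_3 + 9/4 → -81/17x_2 - 9/4x_3 + 9/4
  leading term x_2: subtract (-9/17)·g_3 from -81/17x_2 - 9/4x_3 + 9/4 → 0
  remainder 0.

S(g_3,g_4): leading monomials are coprime, so the S-polynomial reduces to 0 (Buchberger's first criterion).
Every S-polynomial of the final basis reduces to 0, so we have a Gröbner basis.
Inter-reduce: drop elements whose leading term is divisible by another's, tail-reduce, and make monic.

G = {x_1x_3 - x_1 + 72/17x_3 - 72/17, x_2 + 17/36x_3 - 17/36}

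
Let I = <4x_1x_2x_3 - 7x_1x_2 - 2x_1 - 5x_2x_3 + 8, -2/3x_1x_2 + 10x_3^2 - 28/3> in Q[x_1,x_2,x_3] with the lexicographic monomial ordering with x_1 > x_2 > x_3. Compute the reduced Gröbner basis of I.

G = {x_1 + 5/2x_2x_3 - 30x_3^3 + 105/2x_3^2 + 28x_3 - 53, x_2^2x_3 - 12x_2x_3^3 + 21x_2x_3^2 + 56/5x_2x_3 - 106/5x_2 + 6x_3^2 - 28/5}

f_1 = 4x_1x_2x_3 - 7x_1x_2 - 2x_1 - 5x_2x_3 + 8, LT = x_1x_2x_3.
f_2 = -2/3x_1x_2 + 10x_3^2 - 28/3, LT = x_1x_2.

S(f_1,f_2): lcm = x_1x_2x_3. S = -7/4x_1x_2 - 1/2x_1 - 5/4x_2x_3 + 15x_3^3 - 14x_3 + 2.
  leading term x_1x_2: subtract (21/8)·f_2 from -7/4x_1x_2 - 1/2x_1 - 5/4x_2x_3 + 15x_3^3 - 14x_3 + 2 → -1/2x_1 - 5/4x_2x_3 + 15x_3^3 - 105/4x_3^2 - 14x_3 + 53/2
  leading term x_1: no divisor's leading term divides it; move -1/2x_1 to the remainder.
  leading term x_2x_3: no divisor's leading term divides it; move -5/4x_2x_3 to the remainder.
  leading term x_3^3: no divisor's leading term divides it; move 15x_3^3 to the remainder.
  leading term x_3^2: no divisor's leading term divides it; move -105/4x_3^2 to the remainder.
  leading term x_3: no divisor's leading term divides it; move -14x_3 to the remainder.
  leading term 1: no divisor's leading term divides it; move 53/2 to the remainder.
  remainder -1/2x_1 - 5/4x_2x_3 + 15x_3^3 - 105/4x_3^2 - 14x_3 + 53/2 ≠ 0; add g_3 = -1/2x_1 - 5/4x_2x_3 + 15x_3^3 - 105/4x_3^2 - 14x_3 + 53/2 to the basis.

S(f_1,g_3): lcm = x_1x_2x_3. S = -7/4x_1x_2 - 1/2x_1 - 5/2x_2^2x_3^2 + 30x_2x_3^4 - 105/2x_2x_3^3 - 28x_2x_3^2 + 207/4x_2x_3 + 2.
  leading term x_1x_2: subtract (21/8)·f_2 from -7/4x_1x_2 - 1/2x_1 - 5/2x_2^2x_3^2 + 30x_2x_3^4 - 105/2x_2x_3^3 - 28x_2x_3^2 + 207/4x_2x_3 + 2 → -1/2x_1 - 5/2x_2^2x_3^2 + 30x_2x_3^4 - 105/2x_2x_3^3 - 28x_2x_3^2 + 207/4x_2x_3 - 105/4x_3^2 + 53/2
  leading term x_1: subtract (1)·g_3 from -1/2x_1 - 5/2x_2^2x_3^2 + 30x_2x_3^4 - 105/2x_2x_3^3 - 28x_2x_3^2 + 207/4x_2x_3 - 105/4x_3^2 + 53/2 → -5/2x_2^2x_3^2 + 30x_2x_3^4 - 105/2x_2x_3^3 - 28x_2x_3^2 + 53x_2x_3 - 15x_3^3 + 14x_3
  leading term x_2^2x_3^2: no divisor's leading term divides it; move -5/2x_2^2x_3^2 to the remainder.
  leading term x_2x_3^4: no divisor's leading term divides it; move 30x_2x_3^4 to the remainder.
  leading term x_2x_3^3: no divisor's leading term divides it; move -105/2x_2x_3^3 to the remainder.
  leading term x_2x_3^2: no divisor's leading term divides it; move -28x_2x_3^2 to the remainder.
  leading term x_2x_3: no divisor's leading term divides it; move 53x_2x_3 to the remainder.
  leading term x_3^3: no divisor's leading term divides it; move -15x_3^3 to the remainder.
  leading term x_3: no divisor's leading term divides it; move 14x_3 to the remainder.
  remainder -5/2x_2^2x_3^2 + 30x_2x_3^4 - 105/2x_2x_3^3 - 28x_2x_3^2 + 53x_2x_3 - 15x_3^3 + 14x_3 ≠ 0; add g_4 = -5/2x_2^2x_3^2 + 30x_2x_3^4 - 105/2x_2x_3^3 - 28x_2x_3^2 + 53x_2x_3 - 15x_3^3 + 14x_3 to the basis.

S(f_2,g_3): lcm = x_1x_2. S = -5/2x_2^2x_3 + 30x_2x_3^3 - 105/2x_2x_3^2 - 28x_2x_3 + 53x_2 - 15x_3^2 + 14.
  leading term x_2^2x_3: no divisor's leading term divides it; move -5/2x_2^2x_3 to the remainder.
  leading term x_2x_3^3: no divisor's leading term divides it; move 30x_2x_3^3 to the remainder.
  leading term x_2x_3^2: no divisor's leading term divides it; move -105/2x_2x_3^2 to the remainder.
  leading term x_2x_3: no divisor's leading term divides it; move -28x_2x_3 to the remainder.
  leading term x_2: no divisor's leading term divides it; move 53x_2 to the remainder.
  leading term x_3^2: no divisor's leading term divides it; move -15x_3^2 to the remainder.
  leading term 1: no divisor's leading term divides it; move 14 to the remainder.
  remainder -5/2x_2^2x_3 + 30x_2x_3^3 - 105/2x_2x_3^2 - 28x_2x_3 + 53x_2 - 15x_3^2 + 14 ≠ 0; add g_5 = -5/2x_2^2x_3 + 30x_2x_3^3 - 105/2x_2x_3^2 - 28x_2x_3 + 53x_2 - 15x_3^2 + 14 to the basis.

The other S-polynomials (S(f_1,g_4), S(f_2,g_4), S(g_3,g_4), S(f_1,g_5), S(f_2,g_5), S(g_3,g_5), S(g_4,g_5)) all reduce to 0 modulo the current basis, so we have a Gröbner basis.
Inter-reduce: drop elements whose leading term is divisible by another's, tail-reduce, and make monic.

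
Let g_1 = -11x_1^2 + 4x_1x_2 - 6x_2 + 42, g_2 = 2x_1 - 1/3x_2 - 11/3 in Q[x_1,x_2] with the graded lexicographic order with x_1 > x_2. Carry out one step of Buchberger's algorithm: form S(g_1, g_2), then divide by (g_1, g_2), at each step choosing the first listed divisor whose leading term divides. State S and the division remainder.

S(g_1, g_2) = -13/66x_1x_2 + 11/6x_1 + 6/11x_2 - 42/11; remainder on division = -13/396x_2^2 + 97/198x_2 - 181/396.

lcm(LM(g_1), LM(g_2)) = x_1^2.
S = (lcm/LT(g_1))·g_1 − (lcm/LT(g_2))·g_2 = -13/66x_1x_2 + 11/6x_1 + 6/11x_2 - 42/11.
Reduce S modulo (g_1, g_2) in that order:
  leading term x_1x_2: subtract (-13/132x_2)·g_2 from -13/66x_1x_2 + 11/6x_1 + 6/11x_2 - 42/11 → -13/396x_2^2 + 11/6x_1 + 73/396x_2 - 42/11
  leading term x_2^2: no divisor's leading term divides it; move -13/396x_2^2 to the remainder.
  leading term x_1: subtract (11/12)·g_2 from 11/6x_1 + 73/396x_2 - 42/11 → 97/198x_2 - 181/396
  leading term x_2: no divisor's leading term divides it; move 97/198x_2 to the remainder.
  leading term 1: no divisor's leading term divides it; move -181/396 to the remainder.
The remainder -13/396x_2^2 + 97/198x_2 - 181/396 is nonzero, so it would be added as the next basis element.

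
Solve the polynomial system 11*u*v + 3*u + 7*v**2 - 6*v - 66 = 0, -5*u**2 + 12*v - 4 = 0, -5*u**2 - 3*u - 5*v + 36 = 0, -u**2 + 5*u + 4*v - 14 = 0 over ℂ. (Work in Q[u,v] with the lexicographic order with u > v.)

{(2, 2)}

Compute a lex Gröbner basis by Buchberger's algorithm.
f_1 = 11*u*v + 3*u + 7*v**2 - 6*v - 66, LT = u*v.
f_2 = -5*u**2 + 12*v - 4, LT = u**2.
f_3 = -5*u**2 - 3*u - 5*v + 36, LT = u**2.
f_4 = -u**2 + 5*u + 4*v - 14, LT = u**2.

S(f_1,f_2): lcm = u**2*v. S = 3/11*u**2 + 7/11*u*v**2 - 6/11*u*v - 6*u + 12/5*v**2 - 4/5*v.
  leading term u**2: subtract (-3/55)·f_2 from 3/11*u**2 + 7/11*u*v**2 - 6/11*u*v - 6*u + 12/5*v**2 - 4/5*v → 7/11*u*v**2 - 6/11*u*v - 6*u + 12/5*v**2 - 8/55*v - 12/55
  leading term u*v**2: subtract (7/121*v)·f_1 from 7/11*u*v**2 - 6/11*u*v - 6*u + 12/5*v**2 - 8/55*v - 12/55 → -87/121*u*v - 6*u - 49/121*v**3 + 1662/605*v**2 + 202/55*v - 12/55
  leading term u*v: subtract (-87/1331)·f_1 from -87/121*u*v - 6*u - 49/121*v**3 + 1662/605*v**2 + 202/55*v - 12/55 → -7725/1331*u - 49/121*v**3 + 21327/6655*v**2 + 21832/6655*v - 2742/605
  leading term u: no divisor's leading term divides it; move -7725/1331*u to the remainder.
  leading term v**3: no divisor's leading term divides it; move -49/121*v**3 to the remainder.
  leading term v**2: no divisor's leading term divides it; move 21327/6655*v**2 to the remainder.
  leading term v: no divisor's leading term divides it; move 21832/6655*v to the remainder.
  leading term 1: no divisor's leading term divides it; move -2742/605 to the remainder.
  remainder -7725/1331*u - 49/121*v**3 + 21327/6655*v**2 + 21832/6655*v - 2742/605 ≠ 0; add h_5 = -7725/1331*u - 49/121*v**3 + 21327/6655*v**2 + 21832/6655*v - 2742/605 to the basis.

S(f_1,f_3): lcm = u**2*v. S = 3/11*u**2 + 7/11*u*v**2 - 63/55*u*v - 6*u - v**2 + 36/5*v.
  leading term u**2: subtract (-3/55)·f_2 from 3/11*u**2 + 7/11*u*v**2 - 63/55*u*v - 6*u - v**2 + 36/5*v → 7/11*u*v**2 - 63/55*u*v - 6*u - v**2 + 432/55*v - 12/55
  leading term u*v**2: subtract (7/121*v)·f_1 from 7/11*u*v**2 - 63/55*u*v - 6*u - v**2 + 432/55*v - 12/55 → -798/605*u*v - 6*u - 49/121*v**3 - 79/121*v**2 + 642/55*v - 12/55
  leading term u*v: subtract (-798/6655)·f_1 from -798/605*u*v - 6*u - 49/121*v**3 - 79/121*v**2 + 642/55*v - 12/55 → -37536/6655*u - 49/121*v**3 + 1241/6655*v**2 + 72894/6655*v - 984/121
  leading term u: subtract (12512/12875)·h_5 from -37536/6655*u - 49/121*v**3 + 1241/6655*v**2 + 72894/6655*v - 984/121 → -147/12875*v**3 - 188479/64375*v**2 + 499886/64375*v - 239976/64375
  leading term v**3: no divisor's leading term divides it; move -147/12875*v**3 to the remainder.
  leading term v**2: no divisor's leading term divides it; move -188479/64375*v**2 to the remainder.
  leading term v: no divisor's leading term divides it; move 499886/64375*v to the remainder.
  leading term 1: no divisor's leading term divides it; move -239976/64375 to the remainder.
  remainder -147/12875*v**3 - 188479/64375*v**2 + 499886/64375*v - 239976/64375 ≠ 0; add h_6 = -147/12875*v**3 - 188479/64375*v**2 + 499886/64375*v - 239976/64375 to the basis.

S(f_1,f_4): lcm = u**2*v. S = 3/11*u**2 + 7/11*u*v**2 + 49/11*u*v - 6*u + 4*v**2 - 14*v.
  leading term u**2: subtract (-3/55)·f_2 from 3/11*u**2 + 7/11*u*v**2 + 49/11*u*v - 6*u + 4*v**2 - 14*v → 7/11*u*v**2 + 49/11*u*v - 6*u + 4*v**2 - 734/55*v - 12/55
  leading term u*v**2: subtract (7/121*v)·f_1 from 7/11*u*v**2 + 49/11*u*v - 6*u + 4*v**2 - 734/55*v - 12/55 → 518/121*u*v - 6*u - 49/121*v**3 + 526/121*v**2 - 524/55*v - 12/55
  leading term u*v: subtract (518/1331)·f_1 from 518/121*u*v - 6*u - 49/121*v**3 + 526/121*v**2 - 524/55*v - 12/55 → -9540/1331*u - 49/121*v**3 + 2160/1331*v**2 - 47864/6655*v + 15408/605
  leading term u: subtract (636/515)·h_5 from -9540/1331*u - 49/121*v**3 + 2160/1331*v**2 - 47864/6655*v + 15408/605 → 49/515*v**3 - 6012/2575*v**2 - 28952/2575*v + 79992/2575
  leading term v**3: subtract (-25/3)·h_6 from 49/515*v**3 - 6012/2575*v**2 - 28952/2575*v + 79992/2575 → -401/15*v**2 + 802/15*v
  leading term v**2: no divisor's leading term divides it; move -401/15*v**2 to the remainder.
  leading term v: no divisor's leading term divides it; move 802/15*v to the remainder.
  remainder -401/15*v**2 + 802/15*v ≠ 0; add h_7 = -401/15*v**2 + 802/15*v to the basis.

S(f_2,f_3): lcm = u**2. S = -3/5*u - 17/5*v + 8.
  leading term u: subtract (1331/12875)·h_5 from -3/5*u - 17/5*v + 8 → 539/12875*v**3 - 21327/64375*v**2 - 240707/64375*v + 545162/64375
  leading term v**3: subtract (-11/3)·h_6 from 539/12875*v**3 - 21327/64375*v**2 - 240707/64375*v + 545162/64375 → -166/15*v**2 + 371/15*v - 26/5
  leading term v**2: subtract (166/401)·h_7 from -166/15*v**2 + 371/15*v - 26/5 → 13/5*v - 26/5
  leading term v: no divisor's leading term divides it; move 13/5*v to the remainder.
  leading term 1: no divisor's leading term divides it; move -26/5 to the remainder.
  remainder 13/5*v - 26/5 ≠ 0; add h_8 = 13/5*v - 26/5 to the basis.

The other S-polynomials (S(f_2,f_4), S(f_3,f_4), S(f_1,h_5), S(f_2,h_5), S(f_3,h_5), S(f_4,h_5), S(f_1,h_6), S(f_2,h_6), S(f_3,h_6), S(f_4,h_6), S(h_5,h_6), S(f_1,h_7), S(f_2,h_7), S(f_3,h_7), S(f_4,h_7), S(h_5,h_7), S(h_6,h_7), S(f_1,h_8), S(f_2,h_8), S(f_3,h_8), S(f_4,h_8), S(h_5,h_8), S(h_6,h_8), S(h_7,h_8)) all reduce to 0 modulo the current basis, so we have a Gröbner basis.
Inter-reduce: drop elements whose leading term is divisible by another's, tail-reduce, and make monic.
Reduced Gröbner basis: {u - 2, v - 2}.

A lex Gröbner basis eliminates variables successively. Here v - 2 depends only on v, with roots {2}; lifting each root through the earlier basis elements recovers the full solutions.
  v = 2: the earlier basis element becomes u - 2 = 0, giving u = 2 — point (2, 2).
Zero-dimensionality of the ideal guarantees finitely many solutions over ℂ.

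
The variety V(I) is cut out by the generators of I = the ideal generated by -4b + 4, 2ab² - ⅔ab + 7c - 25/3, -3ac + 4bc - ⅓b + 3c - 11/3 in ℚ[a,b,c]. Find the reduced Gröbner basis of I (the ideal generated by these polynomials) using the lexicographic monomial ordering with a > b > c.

f_1 = -4b + 4, LT = b.
f_2 = 2ab² - ⅔ab + 7c - 25/3, LT = ab².
f_3 = -3ac + 4bc - ⅓b + 3c - 11/3, LT = ac.

S(f_1,f_2): lcm = ab². S = -⅔ab - 7/2c + 25/6.
  reduce S modulo (f_1, f_2, f_3):
  remainder -⅔a - 7/2c + 25/6 ≠ 0; add g_4 = -⅔a - 7/2c + 25/6 to the basis.

S(f_2,f_3): lcm = ab²c. S = -⅓abc + 4/3b³c - 1/9b³ + b²c - 11/9b² + 7/2c² - 25/6c.
  reduce S modulo (f_1, f_2, f_3, g_4):
  remainder 7/2c² - 47/18c - 8/9 ≠ 0; add g_5 = 7/2c² - 47/18c - 8/9 to the basis.

The other S-polynomials (S(f_1,f_3), S(f_1,g_4), S(f_2,g_4), S(f_3,g_4), S(f_1,g_5), S(f_2,g_5), S(f_3,g_5), S(g_4,g_5)) all reduce to 0 modulo the current basis, so we have a Gröbner basis.
Inter-reduce: drop elements whose leading term is divisible by another's, tail-reduce, and make monic.

G = {a + 21/4c - 25/4, b - 1, c² - 47/63c - 16/63}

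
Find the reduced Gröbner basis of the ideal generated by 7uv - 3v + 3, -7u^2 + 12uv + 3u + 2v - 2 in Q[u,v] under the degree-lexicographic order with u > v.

f_1 = 7uv - 3v + 3, LT = uv.
f_2 = -7u^2 + 12uv + 3u + 2v - 2, LT = u^2.

S(f_1,f_2): lcm = u^2v. S = 12/7uv^2 + 2/7v^2 + 3/7u - 2/7v.
  leading term uv^2: subtract (12/49v)·f_1 from 12/7uv^2 + 2/7v^2 + 3/7u - 2/7v → 50/49v^2 + 3/7u - 50/49v
  leading term v^2: no divisor's leading term divides it; move 50/49v^2 to the remainder.
  leading term u: no divisor's leading term divides it; move 3/7u to the remainder.
  leading term v: no divisor's leading term divides it; move -50/49v to the remainder.
  remainder 50/49v^2 + 3/7u - 50/49v ≠ 0; add g_3 = 50/49v^2 + 3/7u - 50/49v to the basis.

The other S-polynomials (S(f_1,g_3), S(f_2,g_3)) all reduce to 0 modulo the current basis, so we have a Gröbner basis.

G = {u^2 - 3/7u - 50/49v + 50/49, uv - 3/7v + 3/7, v^2 + 21/50u - v}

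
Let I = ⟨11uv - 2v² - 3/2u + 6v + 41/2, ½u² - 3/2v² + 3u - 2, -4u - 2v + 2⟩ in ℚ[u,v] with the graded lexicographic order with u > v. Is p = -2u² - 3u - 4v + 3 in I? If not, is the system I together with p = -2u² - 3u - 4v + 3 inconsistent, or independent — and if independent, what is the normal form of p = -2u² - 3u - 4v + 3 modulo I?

First compute the reduced Gröbner basis of I by Buchberger's algorithm.
f_1 = 11uv - 2v² - 3/2u + 6v + 41/2, LT = uv.
f_2 = ½u² - 3/2v² + 3u - 2, LT = u².
f_3 = -4u - 2v + 2, LT = u.

S(f_1,f_2): lcm = u²v. S = -2/11uv² + 3v³ - 3/22u² - 60/11uv + 41/22u + 4v.
  leading term uv²: subtract (-2/121v)·f_1 from -2/11uv² + 3v³ - 3/22u² - 60/11uv + 41/22u + 4v → 359/121v³ - 3/22u² - 663/121uv + 12/121v² + 41/22u + 525/121v
  leading term v³: no divisor's leading term divides it; move 359/121v³ to the remainder.
  leading term u²: subtract (-3/11)·f_2 from -3/22u² - 663/121uv + 12/121v² + 41/22u + 525/121v → -663/121uv - 75/242v² + 59/22u + 525/121v - 6/11
  leading term uv: subtract (-663/1331)·f_1 from -663/121uv - 75/242v² + 59/22u + 525/121v - 6/11 → -3477/2662v² + 2575/1331u + 9753/1331v + 25731/2662
  leading term v²: no divisor's leading term divides it; move -3477/2662v² to the remainder.
  leading term u: subtract (-2575/5324)·f_3 from 2575/1331u + 9753/1331v + 25731/2662 → 16931/2662v + 14153/1331
  leading term v: no divisor's leading term divides it; move 16931/2662v to the remainder.
  leading term 1: no divisor's leading term divides it; move 14153/1331 to the remainder.
  remainder 359/121v³ - 3477/2662v² + 16931/2662v + 14153/1331 ≠ 0; add h_4 = 359/121v³ - 3477/2662v² + 16931/2662v + 14153/1331 to the basis.

S(f_1,f_3): lcm = uv. S = -15/22v² - 3/22u + 23/22v + 41/22.
  leading term v²: no divisor's leading term divides it; move -15/22v² to the remainder.
  leading term u: subtract (3/88)·f_3 from -3/22u + 23/22v + 41/22 → 49/44v + 79/44
  leading term v: no divisor's leading term divides it; move 49/44v to the remainder.
  leading term 1: no divisor's leading term divides it; move 79/44 to the remainder.
  remainder -15/22v² + 49/44v + 79/44 ≠ 0; add h_5 = -15/22v² + 49/44v + 79/44 to the basis.

S(f_2,f_3): lcm = u². S = -½uv - 3v² + 13/2u - 4.
  leading term uv: subtract (-1/22)·f_1 from -½uv - 3v² + 13/2u - 4 → -34/11v² + 283/44u + 3/11v - 135/44
  leading term v²: subtract (68/15)·h_5 from -34/11v² + 283/44u + 3/11v - 135/44 → 283/44u - 788/165v - 7397/660
  leading term u: subtract (-283/176)·f_3 from 283/44u - 788/165v - 7397/660 → -959/120v - 959/120
  leading term v: no divisor's leading term divides it; move -959/120v to the remainder.
  leading term 1: no divisor's leading term divides it; move -959/120 to the remainder.
  remainder -959/120v - 959/120 ≠ 0; add h_6 = -959/120v - 959/120 to the basis.

S(f_1,h_4): lcm = uv³. S = -2/11v⁴ + 1200/3949uv² + 6/11v³ - 16931/7898uv + 41/22v² - 14153/3949u.
  leading term v⁴: subtract (-22/359v)·h_4 from -2/11v⁴ + 1200/3949uv² + 6/11v³ - 16931/7898uv + 41/22v² - 14153/3949u → 1200/3949uv² + 20217/43439v³ - 16931/7898uv + 195771/86878v² - 14153/3949u + 28306/43439v
  leading term uv²: subtract (1200/43439v)·f_1 from 1200/3949uv² + 20217/43439v³ - 16931/7898uv + 195771/86878v² - 14153/3949u + 28306/43439v → 63/121v³ - 182641/86878uv + 181371/86878v² - 14153/3949u + 3706/43439v
  leading term v³: subtract (63/359)·h_4 from 63/121v³ - 182641/86878uv + 181371/86878v² - 14153/3949u + 3706/43439v → -182641/86878uv + 1107066/477829v² - 14153/3949u - 985121/955658v - 891639/477829
  leading term uv: subtract (-182641/955658)·f_1 from -182641/86878uv + 1107066/477829v² - 14153/3949u - 985121/955658v - 891639/477829 → 2575/1331v² - 7397975/1911316u + 110725/955658v + 3921725/1911316
  leading term v²: subtract (-1030/363)·h_5 from 2575/1331v² - 7397975/1911316u + 110725/955658v + 3921725/1911316 → -7397975/1911316u + 4695770/1433487v + 40977005/5733948
  leading term u: subtract (7397975/7645264)·f_3 from -7397975/1911316u + 4695770/1433487v + 40977005/5733948 → 493885/94776v + 493885/94776
  leading term v: subtract (-2575/3949)·h_6 from 493885/94776v + 493885/94776 → 0
  remainder 0.

S(f_2,h_4): leading monomials are coprime, so the S-polynomial reduces to 0 (Buchberger's first criterion).
S(f_3,h_4): leading monomials are coprime, so the S-polynomial reduces to 0 (Buchberger's first criterion).
S(f_1,h_5): lcm = uv². S = -2/11v³ + 247/165uv + 6/11v² + 79/30u + 41/22v.
  leading term v³: subtract (-22/359)·h_4 from -2/11v³ + 247/165uv + 6/11v² + 79/30u + 41/22v → 247/165uv + 20217/43439v² + 79/30u + 195771/86878v + 28306/43439
  leading term uv: subtract (247/1815)·f_1 from 247/165uv + 20217/43439v² + 79/30u + 195771/86878v + 28306/43439 → 43691/59235v² + 1030/363u + 624163/434390v - 2786413/1303170
  leading term v²: subtract (-87382/80775)·h_5 from 43691/59235v² + 1030/363u + 624163/434390v - 2786413/1303170 → 1030/363u + 25818392/9773775v - 1914358/9773775
  leading term u: subtract (-515/726)·f_3 from 1030/363u + 25818392/9773775v - 1914358/9773775 → 98777/80775v + 98777/80775
  leading term v: subtract (-824/5385)·h_6 from 98777/80775v + 98777/80775 → 0
  remainder 0.

S(f_2,h_5): leading monomials are coprime, so the S-polynomial reduces to 0 (Buchberger's first criterion).
S(f_3,h_5): leading monomials are coprime, so the S-polynomial reduces to 0 (Buchberger's first criterion).
S(h_4,h_5): lcm = v³. S = 70673/59235v² + 282968/59235v + 14153/3949.
  leading term v²: subtract (-141346/80775)·h_5 from 70673/59235v² + 282968/59235v + 14153/3949 → 1086547/161550v + 1086547/161550
  leading term v: subtract (-4532/5385)·h_6 from 1086547/161550v + 1086547/161550 → 0
  remainder 0.

S(f_1,h_6): lcm = uv. S = -2/11v² - 25/22u + 6/11v + 41/22.
  leading term v²: subtract (4/15)·h_5 from -2/11v² - 25/22u + 6/11v + 41/22 → -25/22u + 41/165v + 457/330
  leading term u: subtract (25/88)·f_3 from -25/22u + 41/165v + 457/330 → 49/60v + 49/60
  leading term v: subtract (-14/137)·h_6 from 49/60v + 49/60 → 0
  remainder 0.

S(f_2,h_6): leading monomials are coprime, so the S-polynomial reduces to 0 (Buchberger's first criterion).
S(f_3,h_6): leading monomials are coprime, so the S-polynomial reduces to 0 (Buchberger's first criterion).
S(h_4,h_6): lcm = v³. S = -11375/7898v² + 16931/7898v + 14153/3949.
  leading term v²: subtract (2275/1077)·h_5 from -11375/7898v² + 16931/7898v + 14153/3949 → -899/4308v - 899/4308
  leading term v: subtract (8990/344281)·h_6 from -899/4308v - 899/4308 → 0
  remainder 0.

S(h_5,h_6): lcm = v². S = -79/30v - 79/30.
  leading term v: subtract (316/959)·h_6 from -79/30v - 79/30 → 0
  remainder 0.

Every S-polynomial of the final basis reduces to 0, so we have a Gröbner basis.
Inter-reduce: drop elements whose leading term is divisible by another's, tail-reduce, and make monic.
Reduced Gröbner basis: {u - 1, v + 1}.
Label its elements g_1 = u - 1, g_2 = v + 1.

Reduce p = -2u² - 3u - 4v + 3 modulo G:
  leading term u²: subtract (-2u)·g_1 from -2u² - 3u - 4v + 3 → -5u - 4v + 3
  leading term u: subtract (-5)·g_1 from -5u - 4v + 3 → -4v - 2
  leading term v: subtract (-4)·g_2 from -4v - 2 → 2
  leading term 1: no divisor's leading term divides it; move 2 to the remainder.
  normal form = 2.
The normal form is nonzero, so p ∉ I. Since p minus its normal form lies in I, I + (p) = I + (r) where r = 2; decide whether this ideal is the whole ring.
Here r = 2 is a nonzero constant, hence a unit: 1 ∈ I + (p), the Gröbner basis of I + (p) is {1}, and the enlarged system has no common solution — adjoining p is inconsistent.

Adjoining -2u² - 3u - 4v + 3 makes the ideal the whole ring: the system is inconsistent.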